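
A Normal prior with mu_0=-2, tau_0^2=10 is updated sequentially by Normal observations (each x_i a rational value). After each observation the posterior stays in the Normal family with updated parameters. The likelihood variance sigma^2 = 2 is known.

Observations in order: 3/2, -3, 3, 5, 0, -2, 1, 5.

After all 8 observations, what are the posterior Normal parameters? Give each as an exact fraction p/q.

obs 1: x=3/2 → posterior Normal(11/12, 5/3)
obs 2: x=-3 → posterior Normal(-19/22, 10/11)
obs 3: x=3 → posterior Normal(11/32, 5/8)
obs 4: x=5 → posterior Normal(61/42, 10/21)
obs 5: x=0 → posterior Normal(61/52, 5/13)
obs 6: x=-2 → posterior Normal(41/62, 10/31)
obs 7: x=1 → posterior Normal(17/24, 5/18)
obs 8: x=5 → posterior Normal(101/82, 10/41)

mu_0=101/82, tau_0^2=10/41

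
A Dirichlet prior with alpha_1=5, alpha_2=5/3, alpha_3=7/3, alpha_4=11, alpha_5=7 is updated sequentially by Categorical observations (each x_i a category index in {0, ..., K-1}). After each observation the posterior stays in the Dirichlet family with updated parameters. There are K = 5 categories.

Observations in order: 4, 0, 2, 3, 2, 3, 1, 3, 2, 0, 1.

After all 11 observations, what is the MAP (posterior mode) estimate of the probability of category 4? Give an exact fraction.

7/33

obs 1: x=4 → posterior Dirichlet(5, 5/3, 7/3, 11, 8)
obs 2: x=0 → posterior Dirichlet(6, 5/3, 7/3, 11, 8)
obs 3: x=2 → posterior Dirichlet(6, 5/3, 10/3, 11, 8)
obs 4: x=3 → posterior Dirichlet(6, 5/3, 10/3, 12, 8)
obs 5: x=2 → posterior Dirichlet(6, 5/3, 13/3, 12, 8)
obs 6: x=3 → posterior Dirichlet(6, 5/3, 13/3, 13, 8)
obs 7: x=1 → posterior Dirichlet(6, 8/3, 13/3, 13, 8)
obs 8: x=3 → posterior Dirichlet(6, 8/3, 13/3, 14, 8)
obs 9: x=2 → posterior Dirichlet(6, 8/3, 16/3, 14, 8)
obs 10: x=0 → posterior Dirichlet(7, 8/3, 16/3, 14, 8)
obs 11: x=1 → posterior Dirichlet(7, 11/3, 16/3, 14, 8)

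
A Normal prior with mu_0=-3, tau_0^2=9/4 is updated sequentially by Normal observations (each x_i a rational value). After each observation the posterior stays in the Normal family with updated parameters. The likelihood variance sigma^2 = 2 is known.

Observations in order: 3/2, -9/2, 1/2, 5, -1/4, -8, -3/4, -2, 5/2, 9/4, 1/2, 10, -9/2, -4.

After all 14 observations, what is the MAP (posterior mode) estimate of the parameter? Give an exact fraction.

-159/536

obs 1: x=3/2 → posterior Normal(-21/34, 18/17)
obs 2: x=-9/2 → posterior Normal(-51/26, 9/13)
obs 3: x=1/2 → posterior Normal(-93/70, 18/35)
obs 4: x=5 → posterior Normal(-3/88, 9/22)
obs 5: x=-1/4 → posterior Normal(-15/212, 18/53)
obs 6: x=-8 → posterior Normal(-303/248, 9/31)
obs 7: x=-3/4 → posterior Normal(-165/142, 18/71)
obs 8: x=-2 → posterior Normal(-201/160, 9/40)
obs 9: x=5/2 → posterior Normal(-78/89, 18/89)
obs 10: x=9/4 → posterior Normal(-33/56, 9/49)
obs 11: x=1/2 → posterior Normal(-213/428, 18/107)
obs 12: x=10 → posterior Normal(147/464, 9/58)
obs 13: x=-9/2 → posterior Normal(-3/100, 18/125)
obs 14: x=-4 → posterior Normal(-159/536, 9/67)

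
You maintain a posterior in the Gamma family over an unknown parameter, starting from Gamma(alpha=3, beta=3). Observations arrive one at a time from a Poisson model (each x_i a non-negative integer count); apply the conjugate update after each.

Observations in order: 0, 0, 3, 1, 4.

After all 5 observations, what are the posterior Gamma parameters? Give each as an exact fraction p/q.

alpha=11, beta=8

obs 1: x=0 → posterior Gamma(3, 4)
obs 2: x=0 → posterior Gamma(3, 5)
obs 3: x=3 → posterior Gamma(6, 6)
obs 4: x=1 → posterior Gamma(7, 7)
obs 5: x=4 → posterior Gamma(11, 8)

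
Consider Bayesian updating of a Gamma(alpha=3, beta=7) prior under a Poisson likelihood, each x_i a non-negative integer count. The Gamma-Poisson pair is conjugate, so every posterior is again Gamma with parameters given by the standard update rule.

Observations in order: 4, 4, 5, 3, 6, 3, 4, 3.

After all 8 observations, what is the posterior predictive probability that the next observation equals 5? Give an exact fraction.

83836529845036491469942848198115825653076171875/1461501637330902918203684832716283019655932542976

obs 1: x=4 → posterior Gamma(7, 8)
obs 2: x=4 → posterior Gamma(11, 9)
obs 3: x=5 → posterior Gamma(16, 10)
obs 4: x=3 → posterior Gamma(19, 11)
obs 5: x=6 → posterior Gamma(25, 12)
obs 6: x=3 → posterior Gamma(28, 13)
obs 7: x=4 → posterior Gamma(32, 14)
obs 8: x=3 → posterior Gamma(35, 15)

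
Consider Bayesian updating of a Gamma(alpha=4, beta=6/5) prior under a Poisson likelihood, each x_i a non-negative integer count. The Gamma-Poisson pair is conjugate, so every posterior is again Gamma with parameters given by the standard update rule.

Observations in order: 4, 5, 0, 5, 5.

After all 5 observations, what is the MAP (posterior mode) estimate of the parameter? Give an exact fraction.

obs 1: x=4 → posterior Gamma(8, 11/5)
obs 2: x=5 → posterior Gamma(13, 16/5)
obs 3: x=0 → posterior Gamma(13, 21/5)
obs 4: x=5 → posterior Gamma(18, 26/5)
obs 5: x=5 → posterior Gamma(23, 31/5)

110/31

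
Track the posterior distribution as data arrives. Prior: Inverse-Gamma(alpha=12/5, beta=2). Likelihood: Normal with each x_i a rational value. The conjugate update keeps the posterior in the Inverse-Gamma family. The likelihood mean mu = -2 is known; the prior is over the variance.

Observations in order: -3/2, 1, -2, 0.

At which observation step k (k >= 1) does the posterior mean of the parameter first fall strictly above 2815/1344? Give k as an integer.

obs 1: x=-3/2 → posterior Inverse-Gamma(29/10, 17/8)
obs 2: x=1 → posterior Inverse-Gamma(17/5, 53/8)
obs 3: x=-2 → posterior Inverse-Gamma(39/10, 53/8)
obs 4: x=0 → posterior Inverse-Gamma(22/5, 69/8)

k = 2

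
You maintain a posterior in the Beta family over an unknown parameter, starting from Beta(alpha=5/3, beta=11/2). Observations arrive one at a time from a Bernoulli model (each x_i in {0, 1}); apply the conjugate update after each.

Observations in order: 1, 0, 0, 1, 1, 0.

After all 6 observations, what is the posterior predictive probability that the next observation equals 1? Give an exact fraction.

28/79

obs 1: x=1 → posterior Beta(8/3, 11/2)
obs 2: x=0 → posterior Beta(8/3, 13/2)
obs 3: x=0 → posterior Beta(8/3, 15/2)
obs 4: x=1 → posterior Beta(11/3, 15/2)
obs 5: x=1 → posterior Beta(14/3, 15/2)
obs 6: x=0 → posterior Beta(14/3, 17/2)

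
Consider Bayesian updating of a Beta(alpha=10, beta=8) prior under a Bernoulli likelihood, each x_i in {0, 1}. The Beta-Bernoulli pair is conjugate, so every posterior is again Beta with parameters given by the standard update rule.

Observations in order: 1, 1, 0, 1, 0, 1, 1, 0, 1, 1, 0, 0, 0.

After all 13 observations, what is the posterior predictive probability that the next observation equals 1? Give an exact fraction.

17/31

obs 1: x=1 → posterior Beta(11, 8)
obs 2: x=1 → posterior Beta(12, 8)
obs 3: x=0 → posterior Beta(12, 9)
obs 4: x=1 → posterior Beta(13, 9)
obs 5: x=0 → posterior Beta(13, 10)
obs 6: x=1 → posterior Beta(14, 10)
obs 7: x=1 → posterior Beta(15, 10)
obs 8: x=0 → posterior Beta(15, 11)
obs 9: x=1 → posterior Beta(16, 11)
obs 10: x=1 → posterior Beta(17, 11)
obs 11: x=0 → posterior Beta(17, 12)
obs 12: x=0 → posterior Beta(17, 13)
obs 13: x=0 → posterior Beta(17, 14)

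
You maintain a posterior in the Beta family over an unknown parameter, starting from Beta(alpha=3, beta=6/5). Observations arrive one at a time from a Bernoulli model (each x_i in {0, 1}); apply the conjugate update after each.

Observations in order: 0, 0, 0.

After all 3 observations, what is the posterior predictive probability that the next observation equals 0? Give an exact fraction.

7/12

obs 1: x=0 → posterior Beta(3, 11/5)
obs 2: x=0 → posterior Beta(3, 16/5)
obs 3: x=0 → posterior Beta(3, 21/5)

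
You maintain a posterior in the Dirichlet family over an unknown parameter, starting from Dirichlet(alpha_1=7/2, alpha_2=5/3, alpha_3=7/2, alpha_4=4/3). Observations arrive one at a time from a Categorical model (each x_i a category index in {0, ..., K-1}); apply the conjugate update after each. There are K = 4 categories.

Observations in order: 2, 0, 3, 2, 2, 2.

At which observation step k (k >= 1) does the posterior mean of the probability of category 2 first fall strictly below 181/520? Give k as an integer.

k = 3

obs 1: x=2 → posterior Dirichlet(7/2, 5/3, 9/2, 4/3)
obs 2: x=0 → posterior Dirichlet(9/2, 5/3, 9/2, 4/3)
obs 3: x=3 → posterior Dirichlet(9/2, 5/3, 9/2, 7/3)
obs 4: x=2 → posterior Dirichlet(9/2, 5/3, 11/2, 7/3)
obs 5: x=2 → posterior Dirichlet(9/2, 5/3, 13/2, 7/3)
obs 6: x=2 → posterior Dirichlet(9/2, 5/3, 15/2, 7/3)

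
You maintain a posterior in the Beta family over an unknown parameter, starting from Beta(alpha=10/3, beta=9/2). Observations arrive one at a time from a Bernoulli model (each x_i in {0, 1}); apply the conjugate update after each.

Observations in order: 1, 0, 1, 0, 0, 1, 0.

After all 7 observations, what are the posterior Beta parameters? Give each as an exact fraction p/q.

obs 1: x=1 → posterior Beta(13/3, 9/2)
obs 2: x=0 → posterior Beta(13/3, 11/2)
obs 3: x=1 → posterior Beta(16/3, 11/2)
obs 4: x=0 → posterior Beta(16/3, 13/2)
obs 5: x=0 → posterior Beta(16/3, 15/2)
obs 6: x=1 → posterior Beta(19/3, 15/2)
obs 7: x=0 → posterior Beta(19/3, 17/2)

alpha=19/3, beta=17/2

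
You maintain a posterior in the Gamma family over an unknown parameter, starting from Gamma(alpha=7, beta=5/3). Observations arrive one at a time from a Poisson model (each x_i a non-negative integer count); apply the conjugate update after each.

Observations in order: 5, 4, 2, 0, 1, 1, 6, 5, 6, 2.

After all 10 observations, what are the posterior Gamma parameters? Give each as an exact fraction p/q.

obs 1: x=5 → posterior Gamma(12, 8/3)
obs 2: x=4 → posterior Gamma(16, 11/3)
obs 3: x=2 → posterior Gamma(18, 14/3)
obs 4: x=0 → posterior Gamma(18, 17/3)
obs 5: x=1 → posterior Gamma(19, 20/3)
obs 6: x=1 → posterior Gamma(20, 23/3)
obs 7: x=6 → posterior Gamma(26, 26/3)
obs 8: x=5 → posterior Gamma(31, 29/3)
obs 9: x=6 → posterior Gamma(37, 32/3)
obs 10: x=2 → posterior Gamma(39, 35/3)

alpha=39, beta=35/3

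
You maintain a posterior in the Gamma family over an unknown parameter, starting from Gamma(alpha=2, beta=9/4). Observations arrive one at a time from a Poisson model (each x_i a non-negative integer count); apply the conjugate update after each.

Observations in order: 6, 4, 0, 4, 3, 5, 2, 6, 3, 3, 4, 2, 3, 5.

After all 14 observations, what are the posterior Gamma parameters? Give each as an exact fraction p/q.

obs 1: x=6 → posterior Gamma(8, 13/4)
obs 2: x=4 → posterior Gamma(12, 17/4)
obs 3: x=0 → posterior Gamma(12, 21/4)
obs 4: x=4 → posterior Gamma(16, 25/4)
obs 5: x=3 → posterior Gamma(19, 29/4)
obs 6: x=5 → posterior Gamma(24, 33/4)
obs 7: x=2 → posterior Gamma(26, 37/4)
obs 8: x=6 → posterior Gamma(32, 41/4)
obs 9: x=3 → posterior Gamma(35, 45/4)
obs 10: x=3 → posterior Gamma(38, 49/4)
obs 11: x=4 → posterior Gamma(42, 53/4)
obs 12: x=2 → posterior Gamma(44, 57/4)
obs 13: x=3 → posterior Gamma(47, 61/4)
obs 14: x=5 → posterior Gamma(52, 65/4)

alpha=52, beta=65/4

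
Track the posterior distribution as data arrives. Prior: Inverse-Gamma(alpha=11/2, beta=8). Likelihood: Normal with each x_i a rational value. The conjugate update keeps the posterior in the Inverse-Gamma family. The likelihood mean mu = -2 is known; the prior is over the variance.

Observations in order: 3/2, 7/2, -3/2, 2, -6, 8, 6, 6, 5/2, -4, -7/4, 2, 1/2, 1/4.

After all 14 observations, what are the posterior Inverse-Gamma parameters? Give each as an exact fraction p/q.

obs 1: x=3/2 → posterior Inverse-Gamma(6, 113/8)
obs 2: x=7/2 → posterior Inverse-Gamma(13/2, 117/4)
obs 3: x=-3/2 → posterior Inverse-Gamma(7, 235/8)
obs 4: x=2 → posterior Inverse-Gamma(15/2, 299/8)
obs 5: x=-6 → posterior Inverse-Gamma(8, 363/8)
obs 6: x=8 → posterior Inverse-Gamma(17/2, 763/8)
obs 7: x=6 → posterior Inverse-Gamma(9, 1019/8)
obs 8: x=6 → posterior Inverse-Gamma(19/2, 1275/8)
obs 9: x=5/2 → posterior Inverse-Gamma(10, 339/2)
obs 10: x=-4 → posterior Inverse-Gamma(21/2, 343/2)
obs 11: x=-7/4 → posterior Inverse-Gamma(11, 5489/32)
obs 12: x=2 → posterior Inverse-Gamma(23/2, 5745/32)
obs 13: x=1/2 → posterior Inverse-Gamma(12, 5845/32)
obs 14: x=1/4 → posterior Inverse-Gamma(25/2, 2963/16)

alpha=25/2, beta=2963/16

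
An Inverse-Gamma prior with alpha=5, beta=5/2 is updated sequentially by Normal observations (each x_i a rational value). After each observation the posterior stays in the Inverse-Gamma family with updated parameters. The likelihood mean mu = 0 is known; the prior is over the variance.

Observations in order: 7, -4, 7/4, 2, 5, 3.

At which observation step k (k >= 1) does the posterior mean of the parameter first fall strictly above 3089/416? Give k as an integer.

obs 1: x=7 → posterior Inverse-Gamma(11/2, 27)
obs 2: x=-4 → posterior Inverse-Gamma(6, 35)
obs 3: x=7/4 → posterior Inverse-Gamma(13/2, 1169/32)
obs 4: x=2 → posterior Inverse-Gamma(7, 1233/32)
obs 5: x=5 → posterior Inverse-Gamma(15/2, 1633/32)
obs 6: x=3 → posterior Inverse-Gamma(8, 1777/32)

k = 5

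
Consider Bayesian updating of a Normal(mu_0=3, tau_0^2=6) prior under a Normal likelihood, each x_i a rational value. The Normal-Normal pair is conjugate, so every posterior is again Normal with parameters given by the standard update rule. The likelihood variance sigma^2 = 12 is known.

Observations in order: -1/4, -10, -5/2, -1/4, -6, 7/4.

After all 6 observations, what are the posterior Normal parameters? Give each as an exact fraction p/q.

obs 1: x=-1/4 → posterior Normal(23/12, 4)
obs 2: x=-10 → posterior Normal(-17/16, 3)
obs 3: x=-5/2 → posterior Normal(-27/20, 12/5)
obs 4: x=-1/4 → posterior Normal(-7/6, 2)
obs 5: x=-6 → posterior Normal(-13/7, 12/7)
obs 6: x=7/4 → posterior Normal(-45/32, 3/2)

mu_0=-45/32, tau_0^2=3/2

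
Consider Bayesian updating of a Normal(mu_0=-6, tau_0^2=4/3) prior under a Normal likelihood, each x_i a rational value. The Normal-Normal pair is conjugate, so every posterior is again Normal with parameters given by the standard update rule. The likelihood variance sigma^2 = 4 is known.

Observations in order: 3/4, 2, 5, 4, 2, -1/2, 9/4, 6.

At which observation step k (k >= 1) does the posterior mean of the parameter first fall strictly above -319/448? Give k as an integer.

obs 1: x=3/4 → posterior Normal(-69/16, 1)
obs 2: x=2 → posterior Normal(-61/20, 4/5)
obs 3: x=5 → posterior Normal(-41/24, 2/3)
obs 4: x=4 → posterior Normal(-25/28, 4/7)
obs 5: x=2 → posterior Normal(-17/32, 1/2)
obs 6: x=-1/2 → posterior Normal(-19/36, 4/9)
obs 7: x=9/4 → posterior Normal(-1/4, 2/5)
obs 8: x=6 → posterior Normal(7/22, 4/11)

k = 5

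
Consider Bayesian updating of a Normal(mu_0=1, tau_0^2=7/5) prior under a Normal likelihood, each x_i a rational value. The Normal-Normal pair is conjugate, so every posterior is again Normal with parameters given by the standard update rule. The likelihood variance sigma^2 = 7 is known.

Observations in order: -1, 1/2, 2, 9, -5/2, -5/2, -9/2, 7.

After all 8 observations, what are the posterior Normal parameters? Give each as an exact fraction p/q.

obs 1: x=-1 → posterior Normal(2/3, 7/6)
obs 2: x=1/2 → posterior Normal(9/14, 1)
obs 3: x=2 → posterior Normal(13/16, 7/8)
obs 4: x=9 → posterior Normal(31/18, 7/9)
obs 5: x=-5/2 → posterior Normal(13/10, 7/10)
obs 6: x=-5/2 → posterior Normal(21/22, 7/11)
obs 7: x=-9/2 → posterior Normal(1/2, 7/12)
obs 8: x=7 → posterior Normal(1, 7/13)

mu_0=1, tau_0^2=7/13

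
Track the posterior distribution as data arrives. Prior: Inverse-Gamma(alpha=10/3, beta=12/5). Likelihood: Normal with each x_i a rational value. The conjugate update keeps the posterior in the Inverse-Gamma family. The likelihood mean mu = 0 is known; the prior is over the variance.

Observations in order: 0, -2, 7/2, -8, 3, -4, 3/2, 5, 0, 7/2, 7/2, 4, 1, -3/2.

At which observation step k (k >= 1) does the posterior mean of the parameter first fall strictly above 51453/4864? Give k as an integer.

k = 8

obs 1: x=0 → posterior Inverse-Gamma(23/6, 12/5)
obs 2: x=-2 → posterior Inverse-Gamma(13/3, 22/5)
obs 3: x=7/2 → posterior Inverse-Gamma(29/6, 421/40)
obs 4: x=-8 → posterior Inverse-Gamma(16/3, 1701/40)
obs 5: x=3 → posterior Inverse-Gamma(35/6, 1881/40)
obs 6: x=-4 → posterior Inverse-Gamma(19/3, 2201/40)
obs 7: x=3/2 → posterior Inverse-Gamma(41/6, 1123/20)
obs 8: x=5 → posterior Inverse-Gamma(22/3, 1373/20)
obs 9: x=0 → posterior Inverse-Gamma(47/6, 1373/20)
obs 10: x=7/2 → posterior Inverse-Gamma(25/3, 2991/40)
obs 11: x=7/2 → posterior Inverse-Gamma(53/6, 809/10)
obs 12: x=4 → posterior Inverse-Gamma(28/3, 889/10)
obs 13: x=1 → posterior Inverse-Gamma(59/6, 447/5)
obs 14: x=-3/2 → posterior Inverse-Gamma(31/3, 3621/40)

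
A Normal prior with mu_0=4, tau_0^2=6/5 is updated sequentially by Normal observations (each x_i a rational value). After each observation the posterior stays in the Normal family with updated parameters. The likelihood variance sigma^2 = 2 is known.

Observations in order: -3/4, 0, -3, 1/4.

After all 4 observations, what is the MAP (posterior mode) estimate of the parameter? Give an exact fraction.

obs 1: x=-3/4 → posterior Normal(71/32, 3/4)
obs 2: x=0 → posterior Normal(71/44, 6/11)
obs 3: x=-3 → posterior Normal(5/8, 3/7)
obs 4: x=1/4 → posterior Normal(19/34, 6/17)

19/34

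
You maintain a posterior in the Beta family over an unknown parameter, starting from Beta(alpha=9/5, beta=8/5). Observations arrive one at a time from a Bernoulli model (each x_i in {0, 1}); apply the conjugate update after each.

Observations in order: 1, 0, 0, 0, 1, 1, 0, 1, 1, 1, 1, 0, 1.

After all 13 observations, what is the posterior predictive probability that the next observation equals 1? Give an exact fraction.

49/82

obs 1: x=1 → posterior Beta(14/5, 8/5)
obs 2: x=0 → posterior Beta(14/5, 13/5)
obs 3: x=0 → posterior Beta(14/5, 18/5)
obs 4: x=0 → posterior Beta(14/5, 23/5)
obs 5: x=1 → posterior Beta(19/5, 23/5)
obs 6: x=1 → posterior Beta(24/5, 23/5)
obs 7: x=0 → posterior Beta(24/5, 28/5)
obs 8: x=1 → posterior Beta(29/5, 28/5)
obs 9: x=1 → posterior Beta(34/5, 28/5)
obs 10: x=1 → posterior Beta(39/5, 28/5)
obs 11: x=1 → posterior Beta(44/5, 28/5)
obs 12: x=0 → posterior Beta(44/5, 33/5)
obs 13: x=1 → posterior Beta(49/5, 33/5)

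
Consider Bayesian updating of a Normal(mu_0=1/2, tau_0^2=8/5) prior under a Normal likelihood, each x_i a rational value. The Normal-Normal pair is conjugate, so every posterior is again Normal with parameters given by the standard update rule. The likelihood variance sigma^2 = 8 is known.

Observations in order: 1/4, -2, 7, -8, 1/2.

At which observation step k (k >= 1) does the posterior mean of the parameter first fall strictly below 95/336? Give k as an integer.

obs 1: x=1/4 → posterior Normal(11/24, 4/3)
obs 2: x=-2 → posterior Normal(3/28, 8/7)
obs 3: x=7 → posterior Normal(31/32, 1)
obs 4: x=-8 → posterior Normal(-1/36, 8/9)
obs 5: x=1/2 → posterior Normal(1/40, 4/5)

k = 2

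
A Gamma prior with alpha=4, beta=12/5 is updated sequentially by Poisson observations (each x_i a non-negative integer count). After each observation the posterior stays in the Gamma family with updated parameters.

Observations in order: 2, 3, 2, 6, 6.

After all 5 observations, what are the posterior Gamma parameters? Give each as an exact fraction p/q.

alpha=23, beta=37/5

obs 1: x=2 → posterior Gamma(6, 17/5)
obs 2: x=3 → posterior Gamma(9, 22/5)
obs 3: x=2 → posterior Gamma(11, 27/5)
obs 4: x=6 → posterior Gamma(17, 32/5)
obs 5: x=6 → posterior Gamma(23, 37/5)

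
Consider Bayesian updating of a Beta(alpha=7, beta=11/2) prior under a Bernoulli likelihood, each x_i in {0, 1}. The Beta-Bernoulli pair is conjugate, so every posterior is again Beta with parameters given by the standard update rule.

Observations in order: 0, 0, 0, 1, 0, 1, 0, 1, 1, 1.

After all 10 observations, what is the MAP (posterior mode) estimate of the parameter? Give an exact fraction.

obs 1: x=0 → posterior Beta(7, 13/2)
obs 2: x=0 → posterior Beta(7, 15/2)
obs 3: x=0 → posterior Beta(7, 17/2)
obs 4: x=1 → posterior Beta(8, 17/2)
obs 5: x=0 → posterior Beta(8, 19/2)
obs 6: x=1 → posterior Beta(9, 19/2)
obs 7: x=0 → posterior Beta(9, 21/2)
obs 8: x=1 → posterior Beta(10, 21/2)
obs 9: x=1 → posterior Beta(11, 21/2)
obs 10: x=1 → posterior Beta(12, 21/2)

22/41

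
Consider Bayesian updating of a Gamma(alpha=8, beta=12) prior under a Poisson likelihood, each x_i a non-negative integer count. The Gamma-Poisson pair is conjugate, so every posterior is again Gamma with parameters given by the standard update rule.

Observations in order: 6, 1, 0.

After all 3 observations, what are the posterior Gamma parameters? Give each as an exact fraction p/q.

obs 1: x=6 → posterior Gamma(14, 13)
obs 2: x=1 → posterior Gamma(15, 14)
obs 3: x=0 → posterior Gamma(15, 15)

alpha=15, beta=15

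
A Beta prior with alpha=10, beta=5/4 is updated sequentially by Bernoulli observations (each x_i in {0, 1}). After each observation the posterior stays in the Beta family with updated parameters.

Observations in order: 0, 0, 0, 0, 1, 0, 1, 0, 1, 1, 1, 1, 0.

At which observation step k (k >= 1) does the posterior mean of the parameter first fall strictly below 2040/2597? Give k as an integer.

k = 2

obs 1: x=0 → posterior Beta(10, 9/4)
obs 2: x=0 → posterior Beta(10, 13/4)
obs 3: x=0 → posterior Beta(10, 17/4)
obs 4: x=0 → posterior Beta(10, 21/4)
obs 5: x=1 → posterior Beta(11, 21/4)
obs 6: x=0 → posterior Beta(11, 25/4)
obs 7: x=1 → posterior Beta(12, 25/4)
obs 8: x=0 → posterior Beta(12, 29/4)
obs 9: x=1 → posterior Beta(13, 29/4)
obs 10: x=1 → posterior Beta(14, 29/4)
obs 11: x=1 → posterior Beta(15, 29/4)
obs 12: x=1 → posterior Beta(16, 29/4)
obs 13: x=0 → posterior Beta(16, 33/4)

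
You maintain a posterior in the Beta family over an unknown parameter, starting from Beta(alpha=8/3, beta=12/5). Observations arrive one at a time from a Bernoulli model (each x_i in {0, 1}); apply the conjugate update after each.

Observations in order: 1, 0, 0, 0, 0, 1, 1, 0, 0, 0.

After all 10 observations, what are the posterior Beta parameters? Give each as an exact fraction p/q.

obs 1: x=1 → posterior Beta(11/3, 12/5)
obs 2: x=0 → posterior Beta(11/3, 17/5)
obs 3: x=0 → posterior Beta(11/3, 22/5)
obs 4: x=0 → posterior Beta(11/3, 27/5)
obs 5: x=0 → posterior Beta(11/3, 32/5)
obs 6: x=1 → posterior Beta(14/3, 32/5)
obs 7: x=1 → posterior Beta(17/3, 32/5)
obs 8: x=0 → posterior Beta(17/3, 37/5)
obs 9: x=0 → posterior Beta(17/3, 42/5)
obs 10: x=0 → posterior Beta(17/3, 47/5)

alpha=17/3, beta=47/5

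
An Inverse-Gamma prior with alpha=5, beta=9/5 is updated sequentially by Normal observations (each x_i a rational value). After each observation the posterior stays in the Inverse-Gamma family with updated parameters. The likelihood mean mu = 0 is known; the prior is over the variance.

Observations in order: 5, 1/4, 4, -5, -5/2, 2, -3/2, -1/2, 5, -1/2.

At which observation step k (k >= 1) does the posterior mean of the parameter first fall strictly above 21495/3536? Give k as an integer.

obs 1: x=5 → posterior Inverse-Gamma(11/2, 143/10)
obs 2: x=1/4 → posterior Inverse-Gamma(6, 2293/160)
obs 3: x=4 → posterior Inverse-Gamma(13/2, 3573/160)
obs 4: x=-5 → posterior Inverse-Gamma(7, 5573/160)
obs 5: x=-5/2 → posterior Inverse-Gamma(15/2, 6073/160)
obs 6: x=2 → posterior Inverse-Gamma(8, 6393/160)
obs 7: x=-3/2 → posterior Inverse-Gamma(17/2, 6573/160)
obs 8: x=-1/2 → posterior Inverse-Gamma(9, 6593/160)
obs 9: x=5 → posterior Inverse-Gamma(19/2, 8593/160)
obs 10: x=-1/2 → posterior Inverse-Gamma(10, 8613/160)

k = 9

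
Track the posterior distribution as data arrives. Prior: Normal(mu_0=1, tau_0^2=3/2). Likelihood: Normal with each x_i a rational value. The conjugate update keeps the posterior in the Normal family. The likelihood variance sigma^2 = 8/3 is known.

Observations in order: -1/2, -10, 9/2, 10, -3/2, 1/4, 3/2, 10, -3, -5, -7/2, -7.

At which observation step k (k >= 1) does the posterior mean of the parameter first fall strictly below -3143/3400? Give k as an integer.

obs 1: x=-1/2 → posterior Normal(23/50, 24/25)
obs 2: x=-10 → posterior Normal(-157/68, 12/17)
obs 3: x=9/2 → posterior Normal(-38/43, 24/43)
obs 4: x=10 → posterior Normal(1, 6/13)
obs 5: x=-3/2 → posterior Normal(77/122, 24/61)
obs 6: x=1/4 → posterior Normal(163/280, 12/35)
obs 7: x=3/2 → posterior Normal(217/316, 24/79)
obs 8: x=10 → posterior Normal(577/352, 3/11)
obs 9: x=-3 → posterior Normal(469/388, 24/97)
obs 10: x=-5 → posterior Normal(289/424, 12/53)
obs 11: x=-7/2 → posterior Normal(163/460, 24/115)
obs 12: x=-7 → posterior Normal(-89/496, 6/31)

k = 2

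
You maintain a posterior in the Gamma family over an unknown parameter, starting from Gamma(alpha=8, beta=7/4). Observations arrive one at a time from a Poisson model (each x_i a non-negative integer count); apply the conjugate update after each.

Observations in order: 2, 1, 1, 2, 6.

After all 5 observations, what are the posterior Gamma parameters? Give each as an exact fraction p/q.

alpha=20, beta=27/4

obs 1: x=2 → posterior Gamma(10, 11/4)
obs 2: x=1 → posterior Gamma(11, 15/4)
obs 3: x=1 → posterior Gamma(12, 19/4)
obs 4: x=2 → posterior Gamma(14, 23/4)
obs 5: x=6 → posterior Gamma(20, 27/4)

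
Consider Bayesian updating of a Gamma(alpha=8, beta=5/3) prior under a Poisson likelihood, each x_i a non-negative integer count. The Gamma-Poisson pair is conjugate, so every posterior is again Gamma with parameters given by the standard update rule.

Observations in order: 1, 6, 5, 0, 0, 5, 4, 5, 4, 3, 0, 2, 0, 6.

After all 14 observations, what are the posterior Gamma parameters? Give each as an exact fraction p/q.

obs 1: x=1 → posterior Gamma(9, 8/3)
obs 2: x=6 → posterior Gamma(15, 11/3)
obs 3: x=5 → posterior Gamma(20, 14/3)
obs 4: x=0 → posterior Gamma(20, 17/3)
obs 5: x=0 → posterior Gamma(20, 20/3)
obs 6: x=5 → posterior Gamma(25, 23/3)
obs 7: x=4 → posterior Gamma(29, 26/3)
obs 8: x=5 → posterior Gamma(34, 29/3)
obs 9: x=4 → posterior Gamma(38, 32/3)
obs 10: x=3 → posterior Gamma(41, 35/3)
obs 11: x=0 → posterior Gamma(41, 38/3)
obs 12: x=2 → posterior Gamma(43, 41/3)
obs 13: x=0 → posterior Gamma(43, 44/3)
obs 14: x=6 → posterior Gamma(49, 47/3)

alpha=49, beta=47/3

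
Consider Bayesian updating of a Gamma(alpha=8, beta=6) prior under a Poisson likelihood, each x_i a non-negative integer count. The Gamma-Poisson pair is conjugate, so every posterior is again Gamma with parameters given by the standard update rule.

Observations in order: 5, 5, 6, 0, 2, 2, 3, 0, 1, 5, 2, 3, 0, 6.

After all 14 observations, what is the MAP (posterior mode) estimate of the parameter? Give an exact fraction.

47/20

obs 1: x=5 → posterior Gamma(13, 7)
obs 2: x=5 → posterior Gamma(18, 8)
obs 3: x=6 → posterior Gamma(24, 9)
obs 4: x=0 → posterior Gamma(24, 10)
obs 5: x=2 → posterior Gamma(26, 11)
obs 6: x=2 → posterior Gamma(28, 12)
obs 7: x=3 → posterior Gamma(31, 13)
obs 8: x=0 → posterior Gamma(31, 14)
obs 9: x=1 → posterior Gamma(32, 15)
obs 10: x=5 → posterior Gamma(37, 16)
obs 11: x=2 → posterior Gamma(39, 17)
obs 12: x=3 → posterior Gamma(42, 18)
obs 13: x=0 → posterior Gamma(42, 19)
obs 14: x=6 → posterior Gamma(48, 20)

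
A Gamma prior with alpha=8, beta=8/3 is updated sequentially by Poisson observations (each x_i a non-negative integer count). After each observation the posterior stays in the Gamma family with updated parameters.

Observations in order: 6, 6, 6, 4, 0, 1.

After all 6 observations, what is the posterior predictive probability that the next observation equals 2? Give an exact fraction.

326511117278712750372832591181348118583327064064/1816075630094014572464024421543167816955354437789

obs 1: x=6 → posterior Gamma(14, 11/3)
obs 2: x=6 → posterior Gamma(20, 14/3)
obs 3: x=6 → posterior Gamma(26, 17/3)
obs 4: x=4 → posterior Gamma(30, 20/3)
obs 5: x=0 → posterior Gamma(30, 23/3)
obs 6: x=1 → posterior Gamma(31, 26/3)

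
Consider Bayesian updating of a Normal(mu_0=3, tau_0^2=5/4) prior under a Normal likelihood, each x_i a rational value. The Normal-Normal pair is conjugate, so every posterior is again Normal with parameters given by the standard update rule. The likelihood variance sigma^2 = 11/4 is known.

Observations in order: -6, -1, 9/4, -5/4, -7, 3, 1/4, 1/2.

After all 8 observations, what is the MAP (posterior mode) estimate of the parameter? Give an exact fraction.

obs 1: x=-6 → posterior Normal(3/16, 55/64)
obs 2: x=-1 → posterior Normal(-2/21, 55/84)
obs 3: x=9/4 → posterior Normal(37/104, 55/104)
obs 4: x=-5/4 → posterior Normal(3/31, 55/124)
obs 5: x=-7 → posterior Normal(-8/9, 55/144)
obs 6: x=3 → posterior Normal(-17/41, 55/164)
obs 7: x=1/4 → posterior Normal(-63/184, 55/184)
obs 8: x=1/2 → posterior Normal(-53/204, 55/204)

-53/204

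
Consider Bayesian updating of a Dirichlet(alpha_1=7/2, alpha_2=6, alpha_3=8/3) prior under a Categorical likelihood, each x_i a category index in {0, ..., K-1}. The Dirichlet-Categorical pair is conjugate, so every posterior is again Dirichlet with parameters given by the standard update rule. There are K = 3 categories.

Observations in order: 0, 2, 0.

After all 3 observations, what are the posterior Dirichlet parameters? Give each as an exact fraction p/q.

obs 1: x=0 → posterior Dirichlet(9/2, 6, 8/3)
obs 2: x=2 → posterior Dirichlet(9/2, 6, 11/3)
obs 3: x=0 → posterior Dirichlet(11/2, 6, 11/3)

alpha_1=11/2, alpha_2=6, alpha_3=11/3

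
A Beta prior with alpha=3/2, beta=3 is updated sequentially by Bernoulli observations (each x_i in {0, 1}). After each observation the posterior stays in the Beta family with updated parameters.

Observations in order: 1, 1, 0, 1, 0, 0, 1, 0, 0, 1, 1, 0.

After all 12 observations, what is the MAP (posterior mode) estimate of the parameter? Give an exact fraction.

obs 1: x=1 → posterior Beta(5/2, 3)
obs 2: x=1 → posterior Beta(7/2, 3)
obs 3: x=0 → posterior Beta(7/2, 4)
obs 4: x=1 → posterior Beta(9/2, 4)
obs 5: x=0 → posterior Beta(9/2, 5)
obs 6: x=0 → posterior Beta(9/2, 6)
obs 7: x=1 → posterior Beta(11/2, 6)
obs 8: x=0 → posterior Beta(11/2, 7)
obs 9: x=0 → posterior Beta(11/2, 8)
obs 10: x=1 → posterior Beta(13/2, 8)
obs 11: x=1 → posterior Beta(15/2, 8)
obs 12: x=0 → posterior Beta(15/2, 9)

13/29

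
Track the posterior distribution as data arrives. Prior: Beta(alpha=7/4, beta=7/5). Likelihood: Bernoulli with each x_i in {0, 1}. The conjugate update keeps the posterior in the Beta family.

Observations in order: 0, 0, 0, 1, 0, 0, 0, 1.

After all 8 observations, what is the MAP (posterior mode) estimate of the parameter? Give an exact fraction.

obs 1: x=0 → posterior Beta(7/4, 12/5)
obs 2: x=0 → posterior Beta(7/4, 17/5)
obs 3: x=0 → posterior Beta(7/4, 22/5)
obs 4: x=1 → posterior Beta(11/4, 22/5)
obs 5: x=0 → posterior Beta(11/4, 27/5)
obs 6: x=0 → posterior Beta(11/4, 32/5)
obs 7: x=0 → posterior Beta(11/4, 37/5)
obs 8: x=1 → posterior Beta(15/4, 37/5)

55/183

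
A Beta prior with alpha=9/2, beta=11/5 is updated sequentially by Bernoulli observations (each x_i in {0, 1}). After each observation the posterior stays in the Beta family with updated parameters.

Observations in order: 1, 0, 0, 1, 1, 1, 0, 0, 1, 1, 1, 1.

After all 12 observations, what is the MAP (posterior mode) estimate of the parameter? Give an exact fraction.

115/167

obs 1: x=1 → posterior Beta(11/2, 11/5)
obs 2: x=0 → posterior Beta(11/2, 16/5)
obs 3: x=0 → posterior Beta(11/2, 21/5)
obs 4: x=1 → posterior Beta(13/2, 21/5)
obs 5: x=1 → posterior Beta(15/2, 21/5)
obs 6: x=1 → posterior Beta(17/2, 21/5)
obs 7: x=0 → posterior Beta(17/2, 26/5)
obs 8: x=0 → posterior Beta(17/2, 31/5)
obs 9: x=1 → posterior Beta(19/2, 31/5)
obs 10: x=1 → posterior Beta(21/2, 31/5)
obs 11: x=1 → posterior Beta(23/2, 31/5)
obs 12: x=1 → posterior Beta(25/2, 31/5)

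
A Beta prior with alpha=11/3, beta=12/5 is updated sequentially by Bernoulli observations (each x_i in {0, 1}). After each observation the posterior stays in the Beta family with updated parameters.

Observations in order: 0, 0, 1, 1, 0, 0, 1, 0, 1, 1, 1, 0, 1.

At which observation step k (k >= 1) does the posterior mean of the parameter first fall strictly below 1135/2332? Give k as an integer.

k = 2

obs 1: x=0 → posterior Beta(11/3, 17/5)
obs 2: x=0 → posterior Beta(11/3, 22/5)
obs 3: x=1 → posterior Beta(14/3, 22/5)
obs 4: x=1 → posterior Beta(17/3, 22/5)
obs 5: x=0 → posterior Beta(17/3, 27/5)
obs 6: x=0 → posterior Beta(17/3, 32/5)
obs 7: x=1 → posterior Beta(20/3, 32/5)
obs 8: x=0 → posterior Beta(20/3, 37/5)
obs 9: x=1 → posterior Beta(23/3, 37/5)
obs 10: x=1 → posterior Beta(26/3, 37/5)
obs 11: x=1 → posterior Beta(29/3, 37/5)
obs 12: x=0 → posterior Beta(29/3, 42/5)
obs 13: x=1 → posterior Beta(32/3, 42/5)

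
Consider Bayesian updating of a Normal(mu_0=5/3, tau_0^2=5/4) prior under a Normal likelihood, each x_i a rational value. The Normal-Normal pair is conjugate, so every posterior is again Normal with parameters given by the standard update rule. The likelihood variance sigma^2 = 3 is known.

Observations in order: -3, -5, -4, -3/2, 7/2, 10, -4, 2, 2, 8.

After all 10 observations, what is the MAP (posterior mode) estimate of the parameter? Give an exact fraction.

30/31

obs 1: x=-3 → posterior Normal(5/17, 15/17)
obs 2: x=-5 → posterior Normal(-10/11, 15/22)
obs 3: x=-4 → posterior Normal(-40/27, 5/9)
obs 4: x=-3/2 → posterior Normal(-95/64, 15/32)
obs 5: x=7/2 → posterior Normal(-30/37, 15/37)
obs 6: x=10 → posterior Normal(10/21, 5/14)
obs 7: x=-4 → posterior Normal(0, 15/47)
obs 8: x=2 → posterior Normal(5/26, 15/52)
obs 9: x=2 → posterior Normal(20/57, 5/19)
obs 10: x=8 → posterior Normal(30/31, 15/62)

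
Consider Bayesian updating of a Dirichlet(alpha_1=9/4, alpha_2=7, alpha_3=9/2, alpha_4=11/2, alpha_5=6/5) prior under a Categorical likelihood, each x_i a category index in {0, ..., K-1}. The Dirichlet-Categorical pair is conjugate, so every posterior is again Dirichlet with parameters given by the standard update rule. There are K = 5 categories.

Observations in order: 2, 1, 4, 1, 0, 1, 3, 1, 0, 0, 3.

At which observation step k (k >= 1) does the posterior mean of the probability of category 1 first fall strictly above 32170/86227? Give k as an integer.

k = 6

obs 1: x=2 → posterior Dirichlet(9/4, 7, 11/2, 11/2, 6/5)
obs 2: x=1 → posterior Dirichlet(9/4, 8, 11/2, 11/2, 6/5)
obs 3: x=4 → posterior Dirichlet(9/4, 8, 11/2, 11/2, 11/5)
obs 4: x=1 → posterior Dirichlet(9/4, 9, 11/2, 11/2, 11/5)
obs 5: x=0 → posterior Dirichlet(13/4, 9, 11/2, 11/2, 11/5)
obs 6: x=1 → posterior Dirichlet(13/4, 10, 11/2, 11/2, 11/5)
obs 7: x=3 → posterior Dirichlet(13/4, 10, 11/2, 13/2, 11/5)
obs 8: x=1 → posterior Dirichlet(13/4, 11, 11/2, 13/2, 11/5)
obs 9: x=0 → posterior Dirichlet(17/4, 11, 11/2, 13/2, 11/5)
obs 10: x=0 → posterior Dirichlet(21/4, 11, 11/2, 13/2, 11/5)
obs 11: x=3 → posterior Dirichlet(21/4, 11, 11/2, 15/2, 11/5)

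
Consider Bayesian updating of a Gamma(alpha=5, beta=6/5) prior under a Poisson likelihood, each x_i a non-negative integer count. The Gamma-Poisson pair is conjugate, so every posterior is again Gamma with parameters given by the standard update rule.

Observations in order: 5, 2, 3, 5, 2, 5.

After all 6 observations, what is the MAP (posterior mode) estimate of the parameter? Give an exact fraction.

65/18

obs 1: x=5 → posterior Gamma(10, 11/5)
obs 2: x=2 → posterior Gamma(12, 16/5)
obs 3: x=3 → posterior Gamma(15, 21/5)
obs 4: x=5 → posterior Gamma(20, 26/5)
obs 5: x=2 → posterior Gamma(22, 31/5)
obs 6: x=5 → posterior Gamma(27, 36/5)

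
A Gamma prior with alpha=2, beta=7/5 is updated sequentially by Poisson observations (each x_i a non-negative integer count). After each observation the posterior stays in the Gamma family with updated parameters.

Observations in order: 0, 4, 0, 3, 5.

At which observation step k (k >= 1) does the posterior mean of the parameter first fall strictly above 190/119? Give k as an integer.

obs 1: x=0 → posterior Gamma(2, 12/5)
obs 2: x=4 → posterior Gamma(6, 17/5)
obs 3: x=0 → posterior Gamma(6, 22/5)
obs 4: x=3 → posterior Gamma(9, 27/5)
obs 5: x=5 → posterior Gamma(14, 32/5)

k = 2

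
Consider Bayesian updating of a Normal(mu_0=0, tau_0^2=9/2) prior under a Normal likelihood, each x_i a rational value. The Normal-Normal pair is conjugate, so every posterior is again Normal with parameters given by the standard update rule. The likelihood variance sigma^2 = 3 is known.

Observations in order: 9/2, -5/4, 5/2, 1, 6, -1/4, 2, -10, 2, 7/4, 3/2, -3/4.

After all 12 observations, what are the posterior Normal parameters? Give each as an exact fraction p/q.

mu_0=27/38, tau_0^2=9/38

obs 1: x=9/2 → posterior Normal(27/10, 9/5)
obs 2: x=-5/4 → posterior Normal(39/32, 9/8)
obs 3: x=5/2 → posterior Normal(69/44, 9/11)
obs 4: x=1 → posterior Normal(81/56, 9/14)
obs 5: x=6 → posterior Normal(9/4, 9/17)
obs 6: x=-1/4 → posterior Normal(15/8, 9/20)
obs 7: x=2 → posterior Normal(87/46, 9/23)
obs 8: x=-10 → posterior Normal(27/52, 9/26)
obs 9: x=2 → posterior Normal(39/58, 9/29)
obs 10: x=7/4 → posterior Normal(99/128, 9/32)
obs 11: x=3/2 → posterior Normal(117/140, 9/35)
obs 12: x=-3/4 → posterior Normal(27/38, 9/38)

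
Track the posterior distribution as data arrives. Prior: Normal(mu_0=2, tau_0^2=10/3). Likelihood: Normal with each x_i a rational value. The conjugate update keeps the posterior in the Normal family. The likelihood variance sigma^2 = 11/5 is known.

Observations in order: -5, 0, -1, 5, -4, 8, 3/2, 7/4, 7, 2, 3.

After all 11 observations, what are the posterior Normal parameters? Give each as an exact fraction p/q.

obs 1: x=-5 → posterior Normal(-184/83, 110/83)
obs 2: x=0 → posterior Normal(-184/133, 110/133)
obs 3: x=-1 → posterior Normal(-78/61, 110/183)
obs 4: x=5 → posterior Normal(16/233, 110/233)
obs 5: x=-4 → posterior Normal(-184/283, 110/283)
obs 6: x=8 → posterior Normal(24/37, 110/333)
obs 7: x=3/2 → posterior Normal(291/383, 110/383)
obs 8: x=7/4 → posterior Normal(757/866, 110/433)
obs 9: x=7 → posterior Normal(1457/966, 110/483)
obs 10: x=2 → posterior Normal(1657/1066, 110/533)
obs 11: x=3 → posterior Normal(1957/1166, 10/53)

mu_0=1957/1166, tau_0^2=10/53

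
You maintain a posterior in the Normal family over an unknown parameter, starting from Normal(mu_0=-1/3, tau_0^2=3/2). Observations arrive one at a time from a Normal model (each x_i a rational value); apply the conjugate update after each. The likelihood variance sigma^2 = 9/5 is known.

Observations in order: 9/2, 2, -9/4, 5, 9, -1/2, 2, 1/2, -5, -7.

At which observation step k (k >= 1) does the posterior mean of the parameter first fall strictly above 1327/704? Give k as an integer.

k = 2

obs 1: x=9/2 → posterior Normal(41/22, 9/11)
obs 2: x=2 → posterior Normal(61/32, 9/16)
obs 3: x=-9/4 → posterior Normal(11/12, 3/7)
obs 4: x=5 → posterior Normal(177/104, 9/26)
obs 5: x=9 → posterior Normal(357/124, 9/31)
obs 6: x=-1/2 → posterior Normal(347/144, 1/4)
obs 7: x=2 → posterior Normal(387/164, 9/41)
obs 8: x=1/2 → posterior Normal(397/184, 9/46)
obs 9: x=-5 → posterior Normal(99/68, 3/17)
obs 10: x=-7 → posterior Normal(157/224, 9/56)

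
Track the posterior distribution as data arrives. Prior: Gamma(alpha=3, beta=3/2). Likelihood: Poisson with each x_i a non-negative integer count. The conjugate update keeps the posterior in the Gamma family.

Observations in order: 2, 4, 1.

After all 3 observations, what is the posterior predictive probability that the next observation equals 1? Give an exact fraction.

obs 1: x=2 → posterior Gamma(5, 5/2)
obs 2: x=4 → posterior Gamma(9, 7/2)
obs 3: x=1 → posterior Gamma(10, 9/2)

69735688020/285311670611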